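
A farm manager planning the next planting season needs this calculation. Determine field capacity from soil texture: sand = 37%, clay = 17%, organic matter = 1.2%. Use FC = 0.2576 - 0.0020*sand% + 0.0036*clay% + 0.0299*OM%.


FC = 0.2576 - 0.0020*37 + 0.0036*17 + 0.0299*1.2
   = 0.2576 - 0.0740 + 0.0612 + 0.0359
   = 0.2807


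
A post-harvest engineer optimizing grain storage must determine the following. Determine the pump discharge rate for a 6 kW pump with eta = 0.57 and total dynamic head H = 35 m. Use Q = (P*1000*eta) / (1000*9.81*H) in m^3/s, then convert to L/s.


Q = (P * 1000 * eta) / (rho * g * H)
  = (6 * 1000 * 0.57) / (1000 * 9.81 * 35)
  = 3420 / 343350
  = 0.00996 m^3/s = 9.96 L/s


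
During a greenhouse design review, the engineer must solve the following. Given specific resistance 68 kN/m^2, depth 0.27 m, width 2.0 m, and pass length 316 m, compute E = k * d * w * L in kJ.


E = k * d * w * L
  = 68 * 0.27 * 2.0 * 316
  = 11603.52 kJ


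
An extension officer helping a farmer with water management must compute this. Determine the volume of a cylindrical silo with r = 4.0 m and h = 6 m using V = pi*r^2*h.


V = pi * r^2 * h
  = pi * 4.0^2 * 6
  = pi * 16 * 6
  = 301.59 m^3


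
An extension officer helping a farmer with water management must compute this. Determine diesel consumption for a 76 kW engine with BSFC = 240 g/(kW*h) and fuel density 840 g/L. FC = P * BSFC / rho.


FC = P * BSFC / rho_fuel
   = 76 * 240 / 840
   = 18240 / 840
   = 21.71 L/h


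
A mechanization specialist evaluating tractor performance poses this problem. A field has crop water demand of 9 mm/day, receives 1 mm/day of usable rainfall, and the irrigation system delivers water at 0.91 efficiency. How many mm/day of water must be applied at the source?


IWR = (ETc - Pe) / Ea
    = (9 - 1) / 0.91
    = 8 / 0.91
    = 8.79 mm/day


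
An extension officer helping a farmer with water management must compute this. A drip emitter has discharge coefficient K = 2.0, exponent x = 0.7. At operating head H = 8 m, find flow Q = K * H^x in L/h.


Q = K * H^x
  = 2.0 * 8^0.7
  = 2.0 * 4.2871
  = 8.57 L/h


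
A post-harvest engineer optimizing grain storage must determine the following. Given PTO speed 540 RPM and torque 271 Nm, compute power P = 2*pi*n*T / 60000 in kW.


P = 2*pi*n*T / 60000
  = 2*pi * 540 * 271 / 60000
  = 919481.34 / 60000
  = 15.32 kW


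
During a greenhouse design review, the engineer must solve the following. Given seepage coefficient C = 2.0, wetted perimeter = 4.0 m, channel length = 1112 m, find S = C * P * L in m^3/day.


S = C * P * L
  = 2.0 * 4.0 * 1112
  = 8896 m^3/day


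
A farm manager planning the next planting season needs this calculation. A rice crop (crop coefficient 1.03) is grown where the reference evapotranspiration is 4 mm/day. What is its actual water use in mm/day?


ETc = Kc * ET0
    = 1.03 * 4
    = 4.12 mm/day


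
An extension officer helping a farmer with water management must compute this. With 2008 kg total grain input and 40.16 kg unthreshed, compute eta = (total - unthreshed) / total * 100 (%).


eta = (total - unthreshed) / total * 100
    = (2008 - 40.16) / 2008 * 100
    = 1967.84 / 2008 * 100
    = 98%


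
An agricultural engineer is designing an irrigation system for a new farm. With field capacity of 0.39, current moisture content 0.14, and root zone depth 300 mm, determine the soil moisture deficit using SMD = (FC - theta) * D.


SMD = (FC - theta) * D
    = (0.39 - 0.14) * 300
    = 0.250 * 300
    = 75 mm


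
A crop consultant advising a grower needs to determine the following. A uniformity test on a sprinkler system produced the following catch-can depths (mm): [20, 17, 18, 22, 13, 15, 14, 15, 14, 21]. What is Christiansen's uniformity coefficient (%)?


xbar = 169 / 10 = 16.900
sum|xi - xbar| = 27
CU = 100 * (1 - 27 / (10 * 16.900))
   = 100 * (1 - 0.1598)
   = 84.02%


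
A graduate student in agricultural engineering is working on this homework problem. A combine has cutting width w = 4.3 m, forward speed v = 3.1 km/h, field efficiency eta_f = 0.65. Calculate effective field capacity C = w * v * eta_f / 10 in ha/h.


C = w * v * eta_f / 10
  = 4.3 * 3.1 * 0.65 / 10
  = 8.66 / 10
  = 0.87 ha/h


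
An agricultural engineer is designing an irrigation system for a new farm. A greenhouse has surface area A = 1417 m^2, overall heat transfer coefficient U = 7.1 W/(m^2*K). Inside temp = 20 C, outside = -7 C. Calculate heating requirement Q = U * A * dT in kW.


dT = 20 - (-7) = 27 K
Q = U * A * dT
  = 7.1 * 1417 * 27
  = 271638.90 W = 271.64 kW


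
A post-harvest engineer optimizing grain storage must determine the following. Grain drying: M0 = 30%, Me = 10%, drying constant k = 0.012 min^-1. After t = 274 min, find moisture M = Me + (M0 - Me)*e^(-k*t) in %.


M = Me + (M0 - Me) * e^(-k*t)
  = 10 + (30 - 10) * e^(-0.012*274)
  = 10 + 20 * e^(-3.288)
  = 10 + 20 * 0.03733
  = 10 + 0.7466
  = 10.75%


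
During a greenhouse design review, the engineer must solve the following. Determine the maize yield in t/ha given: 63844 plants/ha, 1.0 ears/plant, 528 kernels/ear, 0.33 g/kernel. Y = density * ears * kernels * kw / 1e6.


Y = density * ears * kernels * kw
  = 63844 * 1.0 * 528 * 0.33 g/ha
  = 11124178.56 g/ha
  = 11124.18 kg/ha = 11.12 t/ha


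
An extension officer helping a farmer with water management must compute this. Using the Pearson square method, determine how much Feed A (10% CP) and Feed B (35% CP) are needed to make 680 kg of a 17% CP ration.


parts_A = CP_b - target = 35 - 17 = 18
parts_B = target - CP_a = 17 - 10 = 7
total_parts = 18 + 7 = 25
Feed A = 680 * 18 / 25 = 489.60 kg
Feed B = 680 * 7 / 25 = 190.40 kg

489.60 kg


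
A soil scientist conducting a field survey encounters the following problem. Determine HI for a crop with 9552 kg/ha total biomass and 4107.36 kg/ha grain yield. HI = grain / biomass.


HI = grain_yield / biomass
   = 4107.36 / 9552
   = 0.43


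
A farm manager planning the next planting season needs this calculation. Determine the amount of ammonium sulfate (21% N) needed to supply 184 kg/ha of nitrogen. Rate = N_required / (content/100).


Rate = N_required / (N_content / 100)
     = 184 / (21 / 100)
     = 184 / 0.21
     = 876.19 kg/ha


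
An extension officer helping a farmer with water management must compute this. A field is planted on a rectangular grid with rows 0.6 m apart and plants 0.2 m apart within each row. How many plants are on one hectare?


D = 10000 / (row_sp * plant_sp)
  = 10000 / (0.6 * 0.2)
  = 10000 / 0.1200
  = 83333.33 plants/ha


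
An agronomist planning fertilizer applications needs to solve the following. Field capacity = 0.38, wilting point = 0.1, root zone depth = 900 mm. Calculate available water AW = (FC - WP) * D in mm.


AW = (FC - WP) * D
   = (0.38 - 0.1) * 900
   = 0.28 * 900
   = 252 mm


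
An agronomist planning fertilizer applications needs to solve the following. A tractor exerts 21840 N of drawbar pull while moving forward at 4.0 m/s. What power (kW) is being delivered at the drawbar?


P = F * v / 1000
  = 21840 * 4.0 / 1000
  = 87360 / 1000
  = 87.36 kW


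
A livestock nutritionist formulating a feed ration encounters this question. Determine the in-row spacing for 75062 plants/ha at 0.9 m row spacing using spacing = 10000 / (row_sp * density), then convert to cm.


spacing = 10000 / (row_sp * density)
        = 10000 / (0.9 * 75062)
        = 10000 / 67555.80
        = 0.14803 m = 14.80 cm


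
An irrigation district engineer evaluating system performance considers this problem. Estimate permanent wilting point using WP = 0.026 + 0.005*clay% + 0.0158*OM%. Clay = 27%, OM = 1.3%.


WP = 0.026 + 0.005*27 + 0.0158*1.3
   = 0.026 + 0.1350 + 0.0205
   = 0.1815


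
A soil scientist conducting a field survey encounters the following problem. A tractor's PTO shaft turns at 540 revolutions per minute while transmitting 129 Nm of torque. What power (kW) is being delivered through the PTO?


P = 2*pi*n*T / 60000
  = 2*pi * 540 * 129 / 60000
  = 437686.69 / 60000
  = 7.29 kW


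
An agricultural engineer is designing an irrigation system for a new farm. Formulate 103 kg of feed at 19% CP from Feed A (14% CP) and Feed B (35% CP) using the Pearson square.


parts_A = CP_b - target = 35 - 19 = 16
parts_B = target - CP_a = 19 - 14 = 5
total_parts = 16 + 5 = 21
Feed A = 103 * 16 / 21 = 78.48 kg
Feed B = 103 * 5 / 21 = 24.52 kg

78.48 kg


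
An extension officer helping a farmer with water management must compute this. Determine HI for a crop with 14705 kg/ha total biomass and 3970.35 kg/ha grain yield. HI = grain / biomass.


HI = grain_yield / biomass
   = 3970.35 / 14705
   = 0.27


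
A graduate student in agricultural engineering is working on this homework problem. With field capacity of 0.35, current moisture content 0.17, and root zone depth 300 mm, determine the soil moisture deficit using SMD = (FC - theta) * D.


SMD = (FC - theta) * D
    = (0.35 - 0.17) * 300
    = 0.180 * 300
    = 54 mm


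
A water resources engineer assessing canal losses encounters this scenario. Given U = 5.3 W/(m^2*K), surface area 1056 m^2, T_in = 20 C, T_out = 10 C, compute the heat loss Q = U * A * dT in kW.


dT = 20 - (10) = 10 K
Q = U * A * dT
  = 5.3 * 1056 * 10
  = 55968 W = 55.97 kW


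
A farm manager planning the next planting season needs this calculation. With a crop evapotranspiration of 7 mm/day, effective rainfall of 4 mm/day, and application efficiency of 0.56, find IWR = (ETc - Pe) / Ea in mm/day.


IWR = (ETc - Pe) / Ea
    = (7 - 4) / 0.56
    = 3 / 0.56
    = 5.36 mm/day


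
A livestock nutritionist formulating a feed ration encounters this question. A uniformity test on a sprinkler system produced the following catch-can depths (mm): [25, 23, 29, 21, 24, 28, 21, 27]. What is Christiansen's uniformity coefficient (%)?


xbar = 198 / 8 = 24.750
sum|xi - xbar| = 20
CU = 100 * (1 - 20 / (8 * 24.750))
   = 100 * (1 - 0.1010)
   = 89.90%


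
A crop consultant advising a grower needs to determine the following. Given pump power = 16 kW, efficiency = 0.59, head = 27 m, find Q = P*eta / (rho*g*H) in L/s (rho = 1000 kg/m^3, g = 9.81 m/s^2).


Q = (P * 1000 * eta) / (rho * g * H)
  = (16 * 1000 * 0.59) / (1000 * 9.81 * 27)
  = 9440 / 264870
  = 0.03564 m^3/s = 35.64 L/s


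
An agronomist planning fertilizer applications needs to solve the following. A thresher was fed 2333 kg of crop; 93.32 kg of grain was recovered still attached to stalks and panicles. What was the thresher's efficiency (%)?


eta = (total - unthreshed) / total * 100
    = (2333 - 93.32) / 2333 * 100
    = 2239.68 / 2333 * 100
    = 96%


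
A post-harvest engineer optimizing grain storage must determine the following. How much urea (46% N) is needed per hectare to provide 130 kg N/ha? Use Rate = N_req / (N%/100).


Rate = N_required / (N_content / 100)
     = 130 / (46 / 100)
     = 130 / 0.46
     = 282.61 kg/ha


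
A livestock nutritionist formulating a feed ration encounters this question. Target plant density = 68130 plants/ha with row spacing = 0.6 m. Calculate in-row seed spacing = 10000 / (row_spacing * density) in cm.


spacing = 10000 / (row_sp * density)
        = 10000 / (0.6 * 68130)
        = 10000 / 40878
        = 0.24463 m = 24.46 cm


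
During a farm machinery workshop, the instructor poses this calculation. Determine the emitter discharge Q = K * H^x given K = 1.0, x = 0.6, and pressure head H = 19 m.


Q = K * H^x
  = 1.0 * 19^0.6
  = 1.0 * 5.8513
  = 5.85 L/h


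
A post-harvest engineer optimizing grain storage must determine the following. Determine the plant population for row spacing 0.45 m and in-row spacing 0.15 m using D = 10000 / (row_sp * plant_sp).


D = 10000 / (row_sp * plant_sp)
  = 10000 / (0.45 * 0.15)
  = 10000 / 0.0675
  = 148148.15 plants/ha


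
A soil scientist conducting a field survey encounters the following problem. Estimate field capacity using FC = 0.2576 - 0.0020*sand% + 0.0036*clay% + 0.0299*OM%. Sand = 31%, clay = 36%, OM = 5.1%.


FC = 0.2576 - 0.0020*31 + 0.0036*36 + 0.0299*5.1
   = 0.2576 - 0.0620 + 0.1296 + 0.1525
   = 0.4777


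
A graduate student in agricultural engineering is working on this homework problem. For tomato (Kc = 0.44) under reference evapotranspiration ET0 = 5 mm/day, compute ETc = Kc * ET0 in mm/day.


ETc = Kc * ET0
    = 0.44 * 5
    = 2.20 mm/day


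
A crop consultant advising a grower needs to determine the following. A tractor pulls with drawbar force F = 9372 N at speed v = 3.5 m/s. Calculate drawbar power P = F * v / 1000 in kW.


P = F * v / 1000
  = 9372 * 3.5 / 1000
  = 32802 / 1000
  = 32.80 kW


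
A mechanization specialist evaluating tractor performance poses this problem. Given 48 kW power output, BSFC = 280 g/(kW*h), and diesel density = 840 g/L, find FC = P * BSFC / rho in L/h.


FC = P * BSFC / rho_fuel
   = 48 * 280 / 840
   = 13440 / 840
   = 16 L/h


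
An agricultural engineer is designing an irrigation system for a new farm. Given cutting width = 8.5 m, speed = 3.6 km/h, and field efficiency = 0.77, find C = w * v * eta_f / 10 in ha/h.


C = w * v * eta_f / 10
  = 8.5 * 3.6 * 0.77 / 10
  = 23.56 / 10
  = 2.36 ha/h


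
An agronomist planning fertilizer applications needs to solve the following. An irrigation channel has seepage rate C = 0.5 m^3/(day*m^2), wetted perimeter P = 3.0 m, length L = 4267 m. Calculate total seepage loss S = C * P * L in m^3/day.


S = C * P * L
  = 0.5 * 3.0 * 4267
  = 6400.50 m^3/day


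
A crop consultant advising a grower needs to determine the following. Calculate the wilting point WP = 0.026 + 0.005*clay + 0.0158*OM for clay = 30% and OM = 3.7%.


WP = 0.026 + 0.005*30 + 0.0158*3.7
   = 0.026 + 0.1500 + 0.0585
   = 0.2345


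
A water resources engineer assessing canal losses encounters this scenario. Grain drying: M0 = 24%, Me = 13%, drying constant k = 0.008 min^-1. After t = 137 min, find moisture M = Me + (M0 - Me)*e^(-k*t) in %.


M = Me + (M0 - Me) * e^(-k*t)
  = 13 + (24 - 13) * e^(-0.008*137)
  = 13 + 11 * e^(-1.096)
  = 13 + 11 * 0.33421
  = 13 + 3.6763
  = 16.68%


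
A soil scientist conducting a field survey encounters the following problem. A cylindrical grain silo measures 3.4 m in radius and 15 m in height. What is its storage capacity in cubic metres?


V = pi * r^2 * h
  = pi * 3.4^2 * 15
  = pi * 11.56 * 15
  = 544.75 m^3


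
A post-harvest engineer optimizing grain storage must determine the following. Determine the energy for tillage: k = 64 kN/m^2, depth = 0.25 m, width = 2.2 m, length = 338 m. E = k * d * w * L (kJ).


E = k * d * w * L
  = 64 * 0.25 * 2.2 * 338
  = 11897.60 kJ


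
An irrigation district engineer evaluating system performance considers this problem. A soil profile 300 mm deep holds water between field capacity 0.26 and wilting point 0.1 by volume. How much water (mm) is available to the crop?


AW = (FC - WP) * D
   = (0.26 - 0.1) * 300
   = 0.16 * 300
   = 48 mm


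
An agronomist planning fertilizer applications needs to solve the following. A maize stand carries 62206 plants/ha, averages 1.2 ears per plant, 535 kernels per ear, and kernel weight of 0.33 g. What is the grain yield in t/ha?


Y = density * ears * kernels * kw
  = 62206 * 1.2 * 535 * 0.33 g/ha
  = 13178963.16 g/ha
  = 13178.96 kg/ha = 13.18 t/ha


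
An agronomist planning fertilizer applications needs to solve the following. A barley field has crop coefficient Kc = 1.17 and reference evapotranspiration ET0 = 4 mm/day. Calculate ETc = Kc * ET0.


ETc = Kc * ET0
    = 1.17 * 4
    = 4.68 mm/day


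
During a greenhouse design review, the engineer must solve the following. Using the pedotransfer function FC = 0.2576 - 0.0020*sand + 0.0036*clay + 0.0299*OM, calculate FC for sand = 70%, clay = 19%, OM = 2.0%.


FC = 0.2576 - 0.0020*70 + 0.0036*19 + 0.0299*2.0
   = 0.2576 - 0.1400 + 0.0684 + 0.0598
   = 0.2458


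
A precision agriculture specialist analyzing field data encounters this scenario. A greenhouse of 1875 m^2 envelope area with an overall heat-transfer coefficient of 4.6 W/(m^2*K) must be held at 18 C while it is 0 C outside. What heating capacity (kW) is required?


dT = 18 - (0) = 18 K
Q = U * A * dT
  = 4.6 * 1875 * 18
  = 155250 W = 155.25 kW


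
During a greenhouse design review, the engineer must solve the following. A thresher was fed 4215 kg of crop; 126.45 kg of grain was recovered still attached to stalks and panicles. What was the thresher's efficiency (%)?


eta = (total - unthreshed) / total * 100
    = (4215 - 126.45) / 4215 * 100
    = 4088.55 / 4215 * 100
    = 97%


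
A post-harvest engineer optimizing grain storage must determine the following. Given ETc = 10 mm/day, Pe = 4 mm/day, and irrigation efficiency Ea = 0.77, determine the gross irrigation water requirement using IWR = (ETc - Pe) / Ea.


IWR = (ETc - Pe) / Ea
    = (10 - 4) / 0.77
    = 6 / 0.77
    = 7.79 mm/day


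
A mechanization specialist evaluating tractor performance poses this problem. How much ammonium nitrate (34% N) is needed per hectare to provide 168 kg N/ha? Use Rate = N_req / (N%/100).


Rate = N_required / (N_content / 100)
     = 168 / (34 / 100)
     = 168 / 0.34
     = 494.12 kg/ha


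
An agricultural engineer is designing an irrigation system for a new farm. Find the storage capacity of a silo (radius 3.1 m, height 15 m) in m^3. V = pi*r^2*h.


V = pi * r^2 * h
  = pi * 3.1^2 * 15
  = pi * 9.61 * 15
  = 452.86 m^3


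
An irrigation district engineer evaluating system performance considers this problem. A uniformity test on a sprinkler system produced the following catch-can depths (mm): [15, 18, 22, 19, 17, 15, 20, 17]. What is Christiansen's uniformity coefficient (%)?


xbar = 143 / 8 = 17.875
sum|xi - xbar| = 15
CU = 100 * (1 - 15 / (8 * 17.875))
   = 100 * (1 - 0.1049)
   = 89.51%


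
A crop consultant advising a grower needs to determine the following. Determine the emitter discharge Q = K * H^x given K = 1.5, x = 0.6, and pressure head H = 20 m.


Q = K * H^x
  = 1.5 * 20^0.6
  = 1.5 * 6.0342
  = 9.05 L/h


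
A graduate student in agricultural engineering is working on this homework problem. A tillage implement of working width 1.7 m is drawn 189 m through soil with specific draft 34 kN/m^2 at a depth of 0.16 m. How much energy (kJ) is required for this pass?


E = k * d * w * L
  = 34 * 0.16 * 1.7 * 189
  = 1747.87 kJ


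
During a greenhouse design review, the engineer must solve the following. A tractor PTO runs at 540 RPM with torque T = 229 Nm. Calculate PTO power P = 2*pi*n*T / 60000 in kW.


P = 2*pi*n*T / 60000
  = 2*pi * 540 * 229 / 60000
  = 776978.70 / 60000
  = 12.95 kW


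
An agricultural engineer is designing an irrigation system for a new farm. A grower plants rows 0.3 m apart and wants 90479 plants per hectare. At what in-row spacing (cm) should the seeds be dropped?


spacing = 10000 / (row_sp * density)
        = 10000 / (0.3 * 90479)
        = 10000 / 27143.70
        = 0.36841 m = 36.84 cm


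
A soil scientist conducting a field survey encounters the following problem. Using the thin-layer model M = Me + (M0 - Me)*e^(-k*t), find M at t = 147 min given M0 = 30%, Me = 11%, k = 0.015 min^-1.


M = Me + (M0 - Me) * e^(-k*t)
  = 11 + (30 - 11) * e^(-0.015*147)
  = 11 + 19 * e^(-2.205)
  = 11 + 19 * 0.11025
  = 11 + 2.0948
  = 13.09%


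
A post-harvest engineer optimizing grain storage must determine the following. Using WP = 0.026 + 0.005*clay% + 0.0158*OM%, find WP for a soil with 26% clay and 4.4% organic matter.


WP = 0.026 + 0.005*26 + 0.0158*4.4
   = 0.026 + 0.1300 + 0.0695
   = 0.2255


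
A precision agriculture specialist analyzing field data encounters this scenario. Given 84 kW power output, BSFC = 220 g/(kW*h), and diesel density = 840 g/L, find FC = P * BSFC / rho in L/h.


FC = P * BSFC / rho_fuel
   = 84 * 220 / 840
   = 18480 / 840
   = 22 L/h


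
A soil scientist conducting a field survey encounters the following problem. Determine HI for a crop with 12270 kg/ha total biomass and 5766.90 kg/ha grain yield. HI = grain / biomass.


HI = grain_yield / biomass
   = 5766.90 / 12270
   = 0.47


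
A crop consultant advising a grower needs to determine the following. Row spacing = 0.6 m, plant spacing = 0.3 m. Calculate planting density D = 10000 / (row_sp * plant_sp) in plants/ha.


D = 10000 / (row_sp * plant_sp)
  = 10000 / (0.6 * 0.3)
  = 10000 / 0.1800
  = 55555.56 plants/ha


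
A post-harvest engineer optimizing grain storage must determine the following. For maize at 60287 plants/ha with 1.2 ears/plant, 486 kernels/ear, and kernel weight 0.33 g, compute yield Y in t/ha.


Y = density * ears * kernels * kw
  = 60287 * 1.2 * 486 * 0.33 g/ha
  = 11602594.87 g/ha
  = 11602.59 kg/ha = 11.60 t/ha


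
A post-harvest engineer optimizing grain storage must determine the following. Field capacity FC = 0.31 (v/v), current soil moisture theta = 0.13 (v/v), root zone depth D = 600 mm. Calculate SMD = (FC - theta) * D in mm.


SMD = (FC - theta) * D
    = (0.31 - 0.13) * 600
    = 0.180 * 600
    = 108 mm


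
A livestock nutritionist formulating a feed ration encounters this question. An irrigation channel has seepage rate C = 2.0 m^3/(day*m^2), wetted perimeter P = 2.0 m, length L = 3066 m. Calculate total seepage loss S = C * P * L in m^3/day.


S = C * P * L
  = 2.0 * 2.0 * 3066
  = 12264 m^3/day


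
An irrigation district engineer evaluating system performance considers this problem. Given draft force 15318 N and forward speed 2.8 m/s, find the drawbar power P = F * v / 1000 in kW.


P = F * v / 1000
  = 15318 * 2.8 / 1000
  = 42890.40 / 1000
  = 42.89 kW


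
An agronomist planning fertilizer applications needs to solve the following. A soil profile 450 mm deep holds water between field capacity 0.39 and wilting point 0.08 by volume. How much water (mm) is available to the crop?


AW = (FC - WP) * D
   = (0.39 - 0.08) * 450
   = 0.31 * 450
   = 139.50 mm


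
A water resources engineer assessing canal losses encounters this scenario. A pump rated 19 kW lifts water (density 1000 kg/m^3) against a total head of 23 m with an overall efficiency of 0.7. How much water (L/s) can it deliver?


Q = (P * 1000 * eta) / (rho * g * H)
  = (19 * 1000 * 0.7) / (1000 * 9.81 * 23)
  = 13300 / 225630
  = 0.05895 m^3/s = 58.95 L/s


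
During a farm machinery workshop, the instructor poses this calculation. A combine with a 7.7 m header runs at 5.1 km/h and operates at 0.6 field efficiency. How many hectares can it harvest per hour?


C = w * v * eta_f / 10
  = 7.7 * 5.1 * 0.6 / 10
  = 23.56 / 10
  = 2.36 ha/h


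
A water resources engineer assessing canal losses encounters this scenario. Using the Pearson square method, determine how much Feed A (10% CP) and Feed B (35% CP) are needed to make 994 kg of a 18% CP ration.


parts_A = CP_b - target = 35 - 18 = 17
parts_B = target - CP_a = 18 - 10 = 8
total_parts = 17 + 8 = 25
Feed A = 994 * 17 / 25 = 675.92 kg
Feed B = 994 * 8 / 25 = 318.08 kg

675.92 kg


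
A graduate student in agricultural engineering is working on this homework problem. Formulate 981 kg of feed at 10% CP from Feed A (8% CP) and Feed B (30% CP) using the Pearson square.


parts_A = CP_b - target = 30 - 10 = 20
parts_B = target - CP_a = 10 - 8 = 2
total_parts = 20 + 2 = 22
Feed A = 981 * 20 / 22 = 891.82 kg
Feed B = 981 * 2 / 22 = 89.18 kg

891.82 kg


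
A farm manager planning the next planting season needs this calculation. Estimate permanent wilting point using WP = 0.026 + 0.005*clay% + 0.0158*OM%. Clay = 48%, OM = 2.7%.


WP = 0.026 + 0.005*48 + 0.0158*2.7
   = 0.026 + 0.2400 + 0.0427
   = 0.3087


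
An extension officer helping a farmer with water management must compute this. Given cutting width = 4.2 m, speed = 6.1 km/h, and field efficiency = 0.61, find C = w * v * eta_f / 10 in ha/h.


C = w * v * eta_f / 10
  = 4.2 * 6.1 * 0.61 / 10
  = 15.63 / 10
  = 1.56 ha/h


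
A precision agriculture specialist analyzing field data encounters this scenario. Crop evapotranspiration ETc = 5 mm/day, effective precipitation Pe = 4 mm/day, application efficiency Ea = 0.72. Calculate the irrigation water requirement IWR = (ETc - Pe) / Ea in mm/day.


IWR = (ETc - Pe) / Ea
    = (5 - 4) / 0.72
    = 1 / 0.72
    = 1.39 mm/day


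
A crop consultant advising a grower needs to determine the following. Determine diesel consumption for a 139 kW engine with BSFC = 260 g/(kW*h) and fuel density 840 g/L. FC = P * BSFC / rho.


FC = P * BSFC / rho_fuel
   = 139 * 260 / 840
   = 36140 / 840
   = 43.02 L/h


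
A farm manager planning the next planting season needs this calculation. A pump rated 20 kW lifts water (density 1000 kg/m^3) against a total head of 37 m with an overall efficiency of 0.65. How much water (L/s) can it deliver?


Q = (P * 1000 * eta) / (rho * g * H)
  = (20 * 1000 * 0.65) / (1000 * 9.81 * 37)
  = 13000 / 362970
  = 0.03582 m^3/s = 35.82 L/s


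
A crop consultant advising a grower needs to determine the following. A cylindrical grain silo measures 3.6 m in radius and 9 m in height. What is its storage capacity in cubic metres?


V = pi * r^2 * h
  = pi * 3.6^2 * 9
  = pi * 12.96 * 9
  = 366.44 m^3


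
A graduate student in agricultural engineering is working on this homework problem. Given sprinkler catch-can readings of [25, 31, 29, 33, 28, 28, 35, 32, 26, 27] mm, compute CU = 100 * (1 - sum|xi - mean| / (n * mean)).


xbar = 294 / 10 = 29.400
sum|xi - xbar| = 26.800
CU = 100 * (1 - 26.800 / (10 * 29.400))
   = 100 * (1 - 0.0912)
   = 90.88%


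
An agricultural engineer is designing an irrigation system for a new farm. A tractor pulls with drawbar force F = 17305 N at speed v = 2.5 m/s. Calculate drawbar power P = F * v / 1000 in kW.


P = F * v / 1000
  = 17305 * 2.5 / 1000
  = 43262.50 / 1000
  = 43.26 kW


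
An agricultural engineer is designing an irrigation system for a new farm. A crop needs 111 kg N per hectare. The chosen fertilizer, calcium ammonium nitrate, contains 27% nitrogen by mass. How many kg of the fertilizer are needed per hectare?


Rate = N_required / (N_content / 100)
     = 111 / (27 / 100)
     = 111 / 0.27
     = 411.11 kg/ha


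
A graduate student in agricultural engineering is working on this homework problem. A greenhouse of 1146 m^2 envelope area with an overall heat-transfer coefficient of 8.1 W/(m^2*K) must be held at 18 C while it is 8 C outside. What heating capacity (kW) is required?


dT = 18 - (8) = 10 K
Q = U * A * dT
  = 8.1 * 1146 * 10
  = 92826 W = 92.83 kW


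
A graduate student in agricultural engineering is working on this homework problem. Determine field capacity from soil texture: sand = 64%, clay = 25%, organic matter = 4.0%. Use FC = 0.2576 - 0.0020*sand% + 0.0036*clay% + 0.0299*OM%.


FC = 0.2576 - 0.0020*64 + 0.0036*25 + 0.0299*4.0
   = 0.2576 - 0.1280 + 0.0900 + 0.1196
   = 0.3392


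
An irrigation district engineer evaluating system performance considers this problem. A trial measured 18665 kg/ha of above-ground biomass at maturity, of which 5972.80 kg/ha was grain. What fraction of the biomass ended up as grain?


HI = grain_yield / biomass
   = 5972.80 / 18665
   = 0.32


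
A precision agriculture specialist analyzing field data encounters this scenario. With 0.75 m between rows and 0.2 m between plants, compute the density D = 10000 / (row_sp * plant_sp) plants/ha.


D = 10000 / (row_sp * plant_sp)
  = 10000 / (0.75 * 0.2)
  = 10000 / 0.1500
  = 66666.67 plants/ha


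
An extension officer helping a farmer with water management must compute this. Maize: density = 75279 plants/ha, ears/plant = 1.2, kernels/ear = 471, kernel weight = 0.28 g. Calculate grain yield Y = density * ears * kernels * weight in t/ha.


Y = density * ears * kernels * kw
  = 75279 * 1.2 * 471 * 0.28 g/ha
  = 11913353.42 g/ha
  = 11913.35 kg/ha = 11.91 t/ha


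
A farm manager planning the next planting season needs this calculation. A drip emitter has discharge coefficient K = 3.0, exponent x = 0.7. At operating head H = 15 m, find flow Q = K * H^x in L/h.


Q = K * H^x
  = 3.0 * 15^0.7
  = 3.0 * 6.6568
  = 19.97 L/h


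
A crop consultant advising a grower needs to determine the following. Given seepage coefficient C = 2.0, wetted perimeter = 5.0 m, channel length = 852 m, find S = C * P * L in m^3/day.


S = C * P * L
  = 2.0 * 5.0 * 852
  = 8520 m^3/day


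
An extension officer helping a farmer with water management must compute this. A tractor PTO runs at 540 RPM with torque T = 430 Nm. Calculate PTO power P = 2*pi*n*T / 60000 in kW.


P = 2*pi*n*T / 60000
  = 2*pi * 540 * 430 / 60000
  = 1458955.63 / 60000
  = 24.32 kW


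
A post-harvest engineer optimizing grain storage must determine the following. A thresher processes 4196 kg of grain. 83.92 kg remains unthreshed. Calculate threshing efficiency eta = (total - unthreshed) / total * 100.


eta = (total - unthreshed) / total * 100
    = (4196 - 83.92) / 4196 * 100
    = 4112.08 / 4196 * 100
    = 98%


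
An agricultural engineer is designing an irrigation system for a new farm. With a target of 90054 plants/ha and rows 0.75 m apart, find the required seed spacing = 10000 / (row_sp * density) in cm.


spacing = 10000 / (row_sp * density)
        = 10000 / (0.75 * 90054)
        = 10000 / 67540.50
        = 0.14806 m = 14.81 cm


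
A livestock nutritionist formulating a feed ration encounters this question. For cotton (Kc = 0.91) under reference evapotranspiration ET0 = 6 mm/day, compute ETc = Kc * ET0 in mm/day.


ETc = Kc * ET0
    = 0.91 * 6
    = 5.46 mm/day


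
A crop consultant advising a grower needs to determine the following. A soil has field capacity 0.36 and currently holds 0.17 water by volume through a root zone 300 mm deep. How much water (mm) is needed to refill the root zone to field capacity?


SMD = (FC - theta) * D
    = (0.36 - 0.17) * 300
    = 0.190 * 300
    = 57 mm


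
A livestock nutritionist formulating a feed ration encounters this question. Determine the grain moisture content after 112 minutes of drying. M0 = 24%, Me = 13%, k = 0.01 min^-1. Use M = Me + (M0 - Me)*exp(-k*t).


M = Me + (M0 - Me) * e^(-k*t)
  = 13 + (24 - 13) * e^(-0.01*112)
  = 13 + 11 * e^(-1.120)
  = 13 + 11 * 0.32628
  = 13 + 3.5891
  = 16.59%


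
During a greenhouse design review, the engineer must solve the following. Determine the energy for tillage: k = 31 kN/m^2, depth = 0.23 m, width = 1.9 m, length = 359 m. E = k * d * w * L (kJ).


E = k * d * w * L
  = 31 * 0.23 * 1.9 * 359
  = 4863.37 kJ


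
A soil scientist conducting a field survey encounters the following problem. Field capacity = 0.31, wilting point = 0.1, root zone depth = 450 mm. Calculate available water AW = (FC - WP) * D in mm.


AW = (FC - WP) * D
   = (0.31 - 0.1) * 450
   = 0.21 * 450
   = 94.50 mm


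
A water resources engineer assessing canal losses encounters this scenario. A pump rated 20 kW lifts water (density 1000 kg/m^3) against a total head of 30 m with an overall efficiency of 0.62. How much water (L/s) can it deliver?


Q = (P * 1000 * eta) / (rho * g * H)
  = (20 * 1000 * 0.62) / (1000 * 9.81 * 30)
  = 12400 / 294300
  = 0.04213 m^3/s = 42.13 L/s


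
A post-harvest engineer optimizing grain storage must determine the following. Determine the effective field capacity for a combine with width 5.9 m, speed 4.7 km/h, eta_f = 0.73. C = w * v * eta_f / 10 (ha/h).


C = w * v * eta_f / 10
  = 5.9 * 4.7 * 0.73 / 10
  = 20.24 / 10
  = 2.02 ha/h


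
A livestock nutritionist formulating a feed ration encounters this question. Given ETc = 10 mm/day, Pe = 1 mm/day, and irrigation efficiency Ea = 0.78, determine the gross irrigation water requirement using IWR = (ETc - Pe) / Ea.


IWR = (ETc - Pe) / Ea
    = (10 - 1) / 0.78
    = 9 / 0.78
    = 11.54 mm/day


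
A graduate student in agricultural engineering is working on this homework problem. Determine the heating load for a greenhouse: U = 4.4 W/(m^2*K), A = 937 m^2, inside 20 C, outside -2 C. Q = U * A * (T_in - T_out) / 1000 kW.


dT = 20 - (-2) = 22 K
Q = U * A * dT
  = 4.4 * 937 * 22
  = 90701.60 W = 90.70 kW


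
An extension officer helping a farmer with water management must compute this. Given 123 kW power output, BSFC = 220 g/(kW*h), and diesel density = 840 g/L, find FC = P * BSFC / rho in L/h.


FC = P * BSFC / rho_fuel
   = 123 * 220 / 840
   = 27060 / 840
   = 32.21 L/h


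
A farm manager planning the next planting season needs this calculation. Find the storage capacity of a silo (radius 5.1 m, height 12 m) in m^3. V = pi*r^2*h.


V = pi * r^2 * h
  = pi * 5.1^2 * 12
  = pi * 26.01 * 12
  = 980.55 m^3


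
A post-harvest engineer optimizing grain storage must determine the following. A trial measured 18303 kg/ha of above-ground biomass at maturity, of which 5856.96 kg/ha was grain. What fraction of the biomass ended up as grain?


HI = grain_yield / biomass
   = 5856.96 / 18303
   = 0.32


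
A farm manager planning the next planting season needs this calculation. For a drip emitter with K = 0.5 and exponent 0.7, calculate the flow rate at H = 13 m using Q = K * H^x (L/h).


Q = K * H^x
  = 0.5 * 13^0.7
  = 0.5 * 6.0223
  = 3.01 L/h


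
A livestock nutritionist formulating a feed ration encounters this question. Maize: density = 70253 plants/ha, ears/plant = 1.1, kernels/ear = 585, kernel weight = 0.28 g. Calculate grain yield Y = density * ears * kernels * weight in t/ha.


Y = density * ears * kernels * kw
  = 70253 * 1.1 * 585 * 0.28 g/ha
  = 12658185.54 g/ha
  = 12658.19 kg/ha = 12.66 t/ha


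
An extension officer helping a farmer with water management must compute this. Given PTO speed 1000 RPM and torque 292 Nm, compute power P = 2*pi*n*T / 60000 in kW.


P = 2*pi*n*T / 60000
  = 2*pi * 1000 * 292 / 60000
  = 1834690.11 / 60000
  = 30.58 kW


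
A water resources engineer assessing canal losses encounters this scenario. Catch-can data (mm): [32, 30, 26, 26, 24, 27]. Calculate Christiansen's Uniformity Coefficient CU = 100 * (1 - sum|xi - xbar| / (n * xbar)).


xbar = 165 / 6 = 27.500
sum|xi - xbar| = 14
CU = 100 * (1 - 14 / (6 * 27.500))
   = 100 * (1 - 0.0848)
   = 91.52%


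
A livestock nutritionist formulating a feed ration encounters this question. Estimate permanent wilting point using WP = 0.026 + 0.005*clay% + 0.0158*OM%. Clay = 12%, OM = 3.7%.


WP = 0.026 + 0.005*12 + 0.0158*3.7
   = 0.026 + 0.0600 + 0.0585
   = 0.1445


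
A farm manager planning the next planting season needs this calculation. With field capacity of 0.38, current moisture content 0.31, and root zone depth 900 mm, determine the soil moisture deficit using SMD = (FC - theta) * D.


SMD = (FC - theta) * D
    = (0.38 - 0.31) * 900
    = 0.070 * 900
    = 63 mm


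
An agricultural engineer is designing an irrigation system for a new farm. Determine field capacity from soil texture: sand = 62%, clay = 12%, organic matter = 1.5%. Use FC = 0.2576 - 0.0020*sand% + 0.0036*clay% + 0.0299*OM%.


FC = 0.2576 - 0.0020*62 + 0.0036*12 + 0.0299*1.5
   = 0.2576 - 0.1240 + 0.0432 + 0.0449
   = 0.2217


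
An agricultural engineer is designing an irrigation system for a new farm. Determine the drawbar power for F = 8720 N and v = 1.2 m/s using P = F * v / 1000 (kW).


P = F * v / 1000
  = 8720 * 1.2 / 1000
  = 10464 / 1000
  = 10.46 kW


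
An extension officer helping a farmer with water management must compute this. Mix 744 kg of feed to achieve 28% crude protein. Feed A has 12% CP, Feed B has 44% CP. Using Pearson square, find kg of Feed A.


parts_A = CP_b - target = 44 - 28 = 16
parts_B = target - CP_a = 28 - 12 = 16
total_parts = 16 + 16 = 32
Feed A = 744 * 16 / 32 = 372 kg
Feed B = 744 * 16 / 32 = 372 kg


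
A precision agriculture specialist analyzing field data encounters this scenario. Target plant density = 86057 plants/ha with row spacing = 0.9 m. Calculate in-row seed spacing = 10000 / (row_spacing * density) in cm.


spacing = 10000 / (row_sp * density)
        = 10000 / (0.9 * 86057)
        = 10000 / 77451.30
        = 0.12911 m = 12.91 cm


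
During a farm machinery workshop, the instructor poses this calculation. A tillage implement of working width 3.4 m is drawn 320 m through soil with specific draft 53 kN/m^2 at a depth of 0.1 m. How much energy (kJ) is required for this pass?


E = k * d * w * L
  = 53 * 0.1 * 3.4 * 320
  = 5766.40 kJ


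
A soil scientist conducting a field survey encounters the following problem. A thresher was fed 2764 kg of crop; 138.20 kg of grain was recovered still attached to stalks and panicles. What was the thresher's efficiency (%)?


eta = (total - unthreshed) / total * 100
    = (2764 - 138.20) / 2764 * 100
    = 2625.80 / 2764 * 100
    = 95%


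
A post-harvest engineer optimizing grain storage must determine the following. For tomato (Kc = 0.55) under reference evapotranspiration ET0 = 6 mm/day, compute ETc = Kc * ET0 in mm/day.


ETc = Kc * ET0
    = 0.55 * 6
    = 3.30 mm/day


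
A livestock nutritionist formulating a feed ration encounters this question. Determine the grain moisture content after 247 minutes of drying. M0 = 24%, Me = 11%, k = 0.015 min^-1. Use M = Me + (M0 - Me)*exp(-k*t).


M = Me + (M0 - Me) * e^(-k*t)
  = 11 + (24 - 11) * e^(-0.015*247)
  = 11 + 13 * e^(-3.705)
  = 11 + 13 * 0.02460
  = 11 + 0.3198
  = 11.32%


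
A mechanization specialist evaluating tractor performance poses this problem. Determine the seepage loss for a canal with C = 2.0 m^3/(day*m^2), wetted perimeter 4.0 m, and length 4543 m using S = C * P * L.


S = C * P * L
  = 2.0 * 4.0 * 4543
  = 36344 m^3/day


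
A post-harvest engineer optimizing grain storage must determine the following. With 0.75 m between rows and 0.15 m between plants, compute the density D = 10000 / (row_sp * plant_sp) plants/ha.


D = 10000 / (row_sp * plant_sp)
  = 10000 / (0.75 * 0.15)
  = 10000 / 0.1125
  = 88888.89 plants/ha


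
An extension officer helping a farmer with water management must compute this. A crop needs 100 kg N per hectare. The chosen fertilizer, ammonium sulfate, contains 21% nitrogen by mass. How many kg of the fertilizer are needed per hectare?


Rate = N_required / (N_content / 100)
     = 100 / (21 / 100)
     = 100 / 0.21
     = 476.19 kg/ha


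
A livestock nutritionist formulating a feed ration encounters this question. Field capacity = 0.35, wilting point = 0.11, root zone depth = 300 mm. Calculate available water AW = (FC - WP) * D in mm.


AW = (FC - WP) * D
   = (0.35 - 0.11) * 300
   = 0.24 * 300
   = 72 mm


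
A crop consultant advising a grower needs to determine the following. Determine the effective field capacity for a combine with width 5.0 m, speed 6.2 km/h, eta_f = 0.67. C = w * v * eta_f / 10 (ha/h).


C = w * v * eta_f / 10
  = 5.0 * 6.2 * 0.67 / 10
  = 20.77 / 10
  = 2.08 ha/h


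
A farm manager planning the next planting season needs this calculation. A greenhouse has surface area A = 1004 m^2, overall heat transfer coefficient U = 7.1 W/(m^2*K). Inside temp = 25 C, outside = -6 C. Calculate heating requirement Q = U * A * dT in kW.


dT = 25 - (-6) = 31 K
Q = U * A * dT
  = 7.1 * 1004 * 31
  = 220980.40 W = 220.98 kW


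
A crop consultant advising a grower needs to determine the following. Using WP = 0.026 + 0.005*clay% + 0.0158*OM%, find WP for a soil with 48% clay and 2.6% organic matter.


WP = 0.026 + 0.005*48 + 0.0158*2.6
   = 0.026 + 0.2400 + 0.0411
   = 0.3071


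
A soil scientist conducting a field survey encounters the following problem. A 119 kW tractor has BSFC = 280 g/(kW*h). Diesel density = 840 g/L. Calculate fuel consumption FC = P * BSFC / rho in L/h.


FC = P * BSFC / rho_fuel
   = 119 * 280 / 840
   = 33320 / 840
   = 39.67 L/h
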